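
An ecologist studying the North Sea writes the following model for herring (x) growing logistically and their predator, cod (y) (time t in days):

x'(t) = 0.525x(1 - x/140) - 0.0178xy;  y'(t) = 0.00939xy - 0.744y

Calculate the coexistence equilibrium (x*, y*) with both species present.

x* ≈ 79.2, y* ≈ 12.8

From dy/dt = 0 with y > 0: 0.00939x* = 0.744, so x* = 79.2.
Substitute into dx/dt = 0: 0.525(1 - 79.2/140) = 0.0178y*.
The bracket is 0.434, giving y* = 0.228/0.0178 = 12.8.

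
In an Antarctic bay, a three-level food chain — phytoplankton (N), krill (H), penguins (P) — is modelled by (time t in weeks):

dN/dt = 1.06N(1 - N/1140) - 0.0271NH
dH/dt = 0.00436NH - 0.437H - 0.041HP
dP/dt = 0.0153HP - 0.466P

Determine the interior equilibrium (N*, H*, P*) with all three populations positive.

From dP/dt = 0: 0.0153H* = 0.466, so H* = 30.5.
From dN/dt = 0: 1.06(1 - N*/1140) = 0.0271·30.5, giving N* = 1140·(1 - 0.779) = 252.
From dH/dt = 0: 0.00436·252 - 0.437 = 0.041P*, so P* = 0.663/0.041 = 16.2.

N* ≈ 252, H* ≈ 30.5, P* ≈ 16.2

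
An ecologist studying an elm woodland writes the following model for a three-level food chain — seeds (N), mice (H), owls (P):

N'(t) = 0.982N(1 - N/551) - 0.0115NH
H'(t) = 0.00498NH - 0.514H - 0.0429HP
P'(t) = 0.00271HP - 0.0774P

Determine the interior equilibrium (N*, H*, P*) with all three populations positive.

From dP/dt = 0: 0.00271H* = 0.0774, so H* = 28.6.
From dN/dt = 0: 0.982(1 - N*/551) = 0.0115·28.6, giving N* = 551·(1 - 0.334) = 367.
From dH/dt = 0: 0.00498·367 - 0.514 = 0.0429P*, so P* = 1.31/0.0429 = 30.6.

N* ≈ 367, H* ≈ 28.6, P* ≈ 30.6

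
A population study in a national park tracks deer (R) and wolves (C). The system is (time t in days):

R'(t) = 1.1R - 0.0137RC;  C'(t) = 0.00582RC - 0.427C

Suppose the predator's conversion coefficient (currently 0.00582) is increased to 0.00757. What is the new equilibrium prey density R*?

R* ≈ 56.4

At the interior fixed point, setting dC/dt = 0 with C > 0 fixes R* = (predator death rate)/(RC coefficient) — independent of the other coefficients.
With the change, R* = 0.427/0.00757 = 56.4; it falls from 73.4.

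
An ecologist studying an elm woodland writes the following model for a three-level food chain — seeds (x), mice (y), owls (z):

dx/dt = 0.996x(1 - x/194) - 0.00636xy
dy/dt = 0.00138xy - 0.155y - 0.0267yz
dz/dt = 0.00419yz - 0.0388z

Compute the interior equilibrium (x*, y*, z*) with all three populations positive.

From dz/dt = 0: 0.00419y* = 0.0388, so y* = 9.26.
From dx/dt = 0: 0.996(1 - x*/194) = 0.00636·9.26, giving x* = 194·(1 - 0.0591) = 183.
From dy/dt = 0: 0.00138·183 - 0.155 = 0.0267z*, so z* = 0.0969/0.0267 = 3.63.

x* ≈ 183, y* ≈ 9.26, z* ≈ 3.63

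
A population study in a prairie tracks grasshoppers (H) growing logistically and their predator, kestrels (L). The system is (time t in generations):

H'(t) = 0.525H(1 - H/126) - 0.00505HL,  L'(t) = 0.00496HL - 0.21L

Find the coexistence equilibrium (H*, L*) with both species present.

H* ≈ 42.3, L* ≈ 69

From dL/dt = 0 with L > 0: 0.00496H* = 0.21, so H* = 42.3.
Substitute into dH/dt = 0: 0.525(1 - 42.3/126) = 0.00505L*.
The bracket is 0.664, giving L* = 0.349/0.00505 = 69.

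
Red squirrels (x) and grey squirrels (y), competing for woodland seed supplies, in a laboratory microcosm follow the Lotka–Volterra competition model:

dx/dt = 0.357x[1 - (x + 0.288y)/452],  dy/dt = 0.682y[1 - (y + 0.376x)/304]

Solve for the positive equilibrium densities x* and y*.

x* ≈ 409, y* ≈ 150

Setting both brackets to zero gives the nullclines x + 0.288y = 452 and 0.376x + y = 304.
Substituting y = 304 - 0.376x into the first: x(1 - 0.288·0.376) = 452 - 0.288·304.
So x* = 364/0.892 = 409, and then y* = 304 - 0.376·409 = 150.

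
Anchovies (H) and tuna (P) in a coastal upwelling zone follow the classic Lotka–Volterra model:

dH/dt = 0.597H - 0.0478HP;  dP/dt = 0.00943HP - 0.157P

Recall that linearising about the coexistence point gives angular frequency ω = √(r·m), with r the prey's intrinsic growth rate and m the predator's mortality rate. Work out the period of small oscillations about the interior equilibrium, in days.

Here r = 0.597 and m = 0.157, so r·m = 0.0937.
ω = √0.0937 = 0.306 per day, hence T = 2π/ω ≈ 20.5 days.

T ≈ 20.5 days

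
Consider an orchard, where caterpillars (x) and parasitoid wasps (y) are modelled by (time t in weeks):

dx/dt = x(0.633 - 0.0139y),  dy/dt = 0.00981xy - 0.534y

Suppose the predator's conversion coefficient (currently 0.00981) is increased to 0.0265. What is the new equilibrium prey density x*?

At the interior fixed point, setting dy/dt = 0 with y > 0 fixes x* = (predator death rate)/(xy coefficient) — independent of the other coefficients.
With the change, x* = 0.534/0.0265 = 20.2; it falls from 54.4.

x* ≈ 20.2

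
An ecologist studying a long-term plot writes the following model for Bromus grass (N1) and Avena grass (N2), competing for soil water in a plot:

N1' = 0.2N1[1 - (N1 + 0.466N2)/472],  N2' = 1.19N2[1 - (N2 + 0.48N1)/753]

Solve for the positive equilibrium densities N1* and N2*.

N1* ≈ 156, N2* ≈ 678

Setting both brackets to zero gives the nullclines N1 + 0.466N2 = 472 and 0.48N1 + N2 = 753.
Substituting N2 = 753 - 0.48N1 into the first: N1(1 - 0.466·0.48) = 472 - 0.466·753.
So N1* = 121/0.776 = 156, and then N2* = 753 - 0.48·156 = 678.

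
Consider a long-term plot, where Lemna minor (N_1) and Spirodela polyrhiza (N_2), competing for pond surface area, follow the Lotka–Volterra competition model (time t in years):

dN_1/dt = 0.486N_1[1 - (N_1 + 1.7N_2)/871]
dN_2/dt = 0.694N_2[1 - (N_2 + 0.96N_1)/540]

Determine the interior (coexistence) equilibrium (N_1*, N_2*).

Setting both brackets to zero gives the nullclines N_1 + 1.7N_2 = 871 and 0.96N_1 + N_2 = 540.
Substituting N_2 = 540 - 0.96N_1 into the first: N_1(1 - 1.7·0.96) = 871 - 1.7·540.
So N_1* = -47/-0.632 = 74.4, and then N_2* = 540 - 0.96·74.4 = 469.

N_1* ≈ 74.4, N_2* ≈ 469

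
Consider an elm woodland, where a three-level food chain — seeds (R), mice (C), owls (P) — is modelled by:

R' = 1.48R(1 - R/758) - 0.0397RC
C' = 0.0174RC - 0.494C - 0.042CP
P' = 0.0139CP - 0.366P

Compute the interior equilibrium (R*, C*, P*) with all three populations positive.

From dP/dt = 0: 0.0139C* = 0.366, so C* = 26.3.
From dR/dt = 0: 1.48(1 - R*/758) = 0.0397·26.3, giving R* = 758·(1 - 0.706) = 223.
From dC/dt = 0: 0.0174·223 - 0.494 = 0.042P*, so P* = 3.38/0.042 = 80.5.

R* ≈ 223, C* ≈ 26.3, P* ≈ 80.5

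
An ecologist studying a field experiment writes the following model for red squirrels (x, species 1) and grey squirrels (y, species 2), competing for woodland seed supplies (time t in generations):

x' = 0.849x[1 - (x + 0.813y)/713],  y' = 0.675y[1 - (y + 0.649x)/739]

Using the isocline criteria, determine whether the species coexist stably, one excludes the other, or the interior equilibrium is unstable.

stable coexistence

Compare the nullcline intercepts: K1/α12 = 713/0.813 = 877 > K2 = 739; K2/α21 = 739/0.649 = 1140 > K1 = 713.
Since both inequalities hold, each species can invade when rare, so the interior equilibrium is stable.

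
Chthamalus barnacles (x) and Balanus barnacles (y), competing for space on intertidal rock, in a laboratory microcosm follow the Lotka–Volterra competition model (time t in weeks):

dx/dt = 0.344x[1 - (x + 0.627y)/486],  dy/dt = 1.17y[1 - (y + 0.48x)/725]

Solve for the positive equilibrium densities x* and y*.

Setting both brackets to zero gives the nullclines x + 0.627y = 486 and 0.48x + y = 725.
Substituting y = 725 - 0.48x into the first: x(1 - 0.627·0.48) = 486 - 0.627·725.
So x* = 31.4/0.699 = 45, and then y* = 725 - 0.48·45 = 703.

x* ≈ 45, y* ≈ 703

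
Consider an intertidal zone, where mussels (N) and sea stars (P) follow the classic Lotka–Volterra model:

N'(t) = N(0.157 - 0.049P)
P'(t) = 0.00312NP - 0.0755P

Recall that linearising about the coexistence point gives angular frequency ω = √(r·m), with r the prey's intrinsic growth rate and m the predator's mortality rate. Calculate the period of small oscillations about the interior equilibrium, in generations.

Here r = 0.157 and m = 0.0755, so r·m = 0.0119.
ω = √0.0119 = 0.109 per generation, hence T = 2π/ω ≈ 57.7 generations.

T ≈ 57.7 generations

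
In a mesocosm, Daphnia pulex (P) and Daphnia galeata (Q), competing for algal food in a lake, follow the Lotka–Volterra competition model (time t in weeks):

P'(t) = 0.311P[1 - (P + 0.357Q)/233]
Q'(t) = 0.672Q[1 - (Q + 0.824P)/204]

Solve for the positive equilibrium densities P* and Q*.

Setting both brackets to zero gives the nullclines P + 0.357Q = 233 and 0.824P + Q = 204.
Substituting Q = 204 - 0.824P into the first: P(1 - 0.357·0.824) = 233 - 0.357·204.
So P* = 160/0.706 = 227, and then Q* = 204 - 0.824·227 = 17.

P* ≈ 227, Q* ≈ 17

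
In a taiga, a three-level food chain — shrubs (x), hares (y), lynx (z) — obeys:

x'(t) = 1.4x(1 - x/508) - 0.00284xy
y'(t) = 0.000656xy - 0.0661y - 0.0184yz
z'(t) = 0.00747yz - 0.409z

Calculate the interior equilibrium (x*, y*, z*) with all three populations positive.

From dz/dt = 0: 0.00747y* = 0.409, so y* = 54.8.
From dx/dt = 0: 1.4(1 - x*/508) = 0.00284·54.8, giving x* = 508·(1 - 0.111) = 452.
From dy/dt = 0: 0.000656·452 - 0.0661 = 0.0184z*, so z* = 0.23/0.0184 = 12.5.

x* ≈ 452, y* ≈ 54.8, z* ≈ 12.5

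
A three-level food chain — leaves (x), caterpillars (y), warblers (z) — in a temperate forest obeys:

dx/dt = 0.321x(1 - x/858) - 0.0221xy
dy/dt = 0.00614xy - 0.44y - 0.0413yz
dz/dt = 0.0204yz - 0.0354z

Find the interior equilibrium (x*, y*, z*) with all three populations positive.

From dz/dt = 0: 0.0204y* = 0.0354, so y* = 1.74.
From dx/dt = 0: 0.321(1 - x*/858) = 0.0221·1.74, giving x* = 858·(1 - 0.119) = 755.
From dy/dt = 0: 0.00614·755 - 0.44 = 0.0413z*, so z* = 4.2/0.0413 = 102.

x* ≈ 755, y* ≈ 1.74, z* ≈ 102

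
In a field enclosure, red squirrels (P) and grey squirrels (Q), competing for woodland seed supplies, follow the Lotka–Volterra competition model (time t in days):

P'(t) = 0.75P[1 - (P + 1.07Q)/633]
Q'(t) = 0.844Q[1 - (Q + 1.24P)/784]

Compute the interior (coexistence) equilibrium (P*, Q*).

P* ≈ 630, Q* ≈ 2.82

Setting both brackets to zero gives the nullclines P + 1.07Q = 633 and 1.24P + Q = 784.
Substituting Q = 784 - 1.24P into the first: P(1 - 1.07·1.24) = 633 - 1.07·784.
So P* = -206/-0.327 = 630, and then Q* = 784 - 1.24·630 = 2.82.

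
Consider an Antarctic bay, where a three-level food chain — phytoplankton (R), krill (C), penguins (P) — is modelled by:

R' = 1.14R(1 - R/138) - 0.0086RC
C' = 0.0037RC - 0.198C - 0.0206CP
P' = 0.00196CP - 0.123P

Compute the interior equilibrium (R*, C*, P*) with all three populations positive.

From dP/dt = 0: 0.00196C* = 0.123, so C* = 62.8.
From dR/dt = 0: 1.14(1 - R*/138) = 0.0086·62.8, giving R* = 138·(1 - 0.473) = 72.7.
From dC/dt = 0: 0.0037·72.7 - 0.198 = 0.0206P*, so P* = 0.0709/0.0206 = 3.44.

R* ≈ 72.7, C* ≈ 62.8, P* ≈ 3.44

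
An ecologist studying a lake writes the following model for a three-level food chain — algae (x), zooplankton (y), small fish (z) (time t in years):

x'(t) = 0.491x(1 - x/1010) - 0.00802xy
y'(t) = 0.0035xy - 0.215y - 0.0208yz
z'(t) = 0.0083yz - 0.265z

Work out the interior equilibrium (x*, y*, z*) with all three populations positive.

From dz/dt = 0: 0.0083y* = 0.265, so y* = 31.9.
From dx/dt = 0: 0.491(1 - x*/1010) = 0.00802·31.9, giving x* = 1010·(1 - 0.522) = 483.
From dy/dt = 0: 0.0035·483 - 0.215 = 0.0208z*, so z* = 1.48/0.0208 = 71.

x* ≈ 483, y* ≈ 31.9, z* ≈ 71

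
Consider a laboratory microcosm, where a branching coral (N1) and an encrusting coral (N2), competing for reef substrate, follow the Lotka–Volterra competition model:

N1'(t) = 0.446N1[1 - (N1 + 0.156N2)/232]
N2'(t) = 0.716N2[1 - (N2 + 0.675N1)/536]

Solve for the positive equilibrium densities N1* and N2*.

Setting both brackets to zero gives the nullclines N1 + 0.156N2 = 232 and 0.675N1 + N2 = 536.
Substituting N2 = 536 - 0.675N1 into the first: N1(1 - 0.156·0.675) = 232 - 0.156·536.
So N1* = 148/0.895 = 166, and then N2* = 536 - 0.675·166 = 424.

N1* ≈ 166, N2* ≈ 424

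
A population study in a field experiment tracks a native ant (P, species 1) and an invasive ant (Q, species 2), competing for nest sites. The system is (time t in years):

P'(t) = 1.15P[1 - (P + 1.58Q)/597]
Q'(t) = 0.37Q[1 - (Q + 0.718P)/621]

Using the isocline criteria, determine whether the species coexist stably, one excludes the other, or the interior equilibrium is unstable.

Compare the nullcline intercepts: K1/α12 = 597/1.58 = 378 < K2 = 621; K2/α21 = 621/0.718 = 865 > K1 = 597.
Since the inequalities point opposite ways, species 2 can invade but species 1 cannot.

species 2 excludes species 1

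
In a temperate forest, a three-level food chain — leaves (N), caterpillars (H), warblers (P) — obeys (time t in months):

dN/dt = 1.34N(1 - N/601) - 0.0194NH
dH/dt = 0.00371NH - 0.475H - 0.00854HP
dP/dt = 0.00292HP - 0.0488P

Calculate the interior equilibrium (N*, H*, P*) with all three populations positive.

N* ≈ 456, H* ≈ 16.7, P* ≈ 142

From dP/dt = 0: 0.00292H* = 0.0488, so H* = 16.7.
From dN/dt = 0: 1.34(1 - N*/601) = 0.0194·16.7, giving N* = 601·(1 - 0.242) = 456.
From dH/dt = 0: 0.00371·456 - 0.475 = 0.00854P*, so P* = 1.22/0.00854 = 142.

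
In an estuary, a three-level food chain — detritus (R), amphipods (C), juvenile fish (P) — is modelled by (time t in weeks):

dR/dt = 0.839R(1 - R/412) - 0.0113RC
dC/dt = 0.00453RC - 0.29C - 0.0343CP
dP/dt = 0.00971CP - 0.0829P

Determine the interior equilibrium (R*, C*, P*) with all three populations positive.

From dP/dt = 0: 0.00971C* = 0.0829, so C* = 8.54.
From dR/dt = 0: 0.839(1 - R*/412) = 0.0113·8.54, giving R* = 412·(1 - 0.115) = 365.
From dC/dt = 0: 0.00453·365 - 0.29 = 0.0343P*, so P* = 1.36/0.0343 = 39.7.

R* ≈ 365, C* ≈ 8.54, P* ≈ 39.7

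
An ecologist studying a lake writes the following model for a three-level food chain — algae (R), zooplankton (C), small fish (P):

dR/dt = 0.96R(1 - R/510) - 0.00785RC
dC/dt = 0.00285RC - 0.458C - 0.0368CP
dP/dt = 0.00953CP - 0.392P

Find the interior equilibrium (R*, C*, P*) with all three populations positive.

R* ≈ 338, C* ≈ 41.1, P* ≈ 13.8

From dP/dt = 0: 0.00953C* = 0.392, so C* = 41.1.
From dR/dt = 0: 0.96(1 - R*/510) = 0.00785·41.1, giving R* = 510·(1 - 0.336) = 338.
From dC/dt = 0: 0.00285·338 - 0.458 = 0.0368P*, so P* = 0.507/0.0368 = 13.8.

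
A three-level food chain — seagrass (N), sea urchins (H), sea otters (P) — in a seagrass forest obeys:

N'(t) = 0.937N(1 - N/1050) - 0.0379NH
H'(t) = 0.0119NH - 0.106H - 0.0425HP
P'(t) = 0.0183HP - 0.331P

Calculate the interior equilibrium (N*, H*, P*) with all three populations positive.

From dP/dt = 0: 0.0183H* = 0.331, so H* = 18.1.
From dN/dt = 0: 0.937(1 - N*/1050) = 0.0379·18.1, giving N* = 1050·(1 - 0.732) = 282.
From dH/dt = 0: 0.0119·282 - 0.106 = 0.0425P*, so P* = 3.25/0.0425 = 76.4.

N* ≈ 282, H* ≈ 18.1, P* ≈ 76.4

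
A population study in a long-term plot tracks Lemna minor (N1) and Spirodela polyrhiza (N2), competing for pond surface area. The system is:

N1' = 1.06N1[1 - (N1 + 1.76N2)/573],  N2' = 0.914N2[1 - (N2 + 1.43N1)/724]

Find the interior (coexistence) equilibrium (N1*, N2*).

N1* ≈ 462, N2* ≈ 62.9

Setting both brackets to zero gives the nullclines N1 + 1.76N2 = 573 and 1.43N1 + N2 = 724.
Substituting N2 = 724 - 1.43N1 into the first: N1(1 - 1.76·1.43) = 573 - 1.76·724.
So N1* = -701/-1.52 = 462, and then N2* = 724 - 1.43·462 = 62.9.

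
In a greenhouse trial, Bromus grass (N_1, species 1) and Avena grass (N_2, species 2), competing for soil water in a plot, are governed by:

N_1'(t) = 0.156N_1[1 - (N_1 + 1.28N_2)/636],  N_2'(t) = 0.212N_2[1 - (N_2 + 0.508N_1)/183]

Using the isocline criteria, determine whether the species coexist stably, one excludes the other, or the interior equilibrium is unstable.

species 1 excludes species 2

Compare the nullcline intercepts: K1/α12 = 636/1.28 = 497 > K2 = 183; K2/α21 = 183/0.508 = 360 < K1 = 636.
Since the inequalities point opposite ways, species 1 can invade but species 2 cannot.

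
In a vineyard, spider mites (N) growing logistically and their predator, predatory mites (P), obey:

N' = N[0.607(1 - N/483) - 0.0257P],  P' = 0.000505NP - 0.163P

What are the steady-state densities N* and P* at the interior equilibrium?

From dP/dt = 0 with P > 0: 0.000505N* = 0.163, so N* = 323.
Substitute into dN/dt = 0: 0.607(1 - 323/483) = 0.0257P*.
The bracket is 0.332, giving P* = 0.201/0.0257 = 7.84.

N* ≈ 323, P* ≈ 7.84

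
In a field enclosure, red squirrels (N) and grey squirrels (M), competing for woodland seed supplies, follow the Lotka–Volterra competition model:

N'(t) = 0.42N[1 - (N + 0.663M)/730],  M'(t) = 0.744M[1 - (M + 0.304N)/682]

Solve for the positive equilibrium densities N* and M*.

Setting both brackets to zero gives the nullclines N + 0.663M = 730 and 0.304N + M = 682.
Substituting M = 682 - 0.304N into the first: N(1 - 0.663·0.304) = 730 - 0.663·682.
So N* = 278/0.798 = 348, and then M* = 682 - 0.304·348 = 576.

N* ≈ 348, M* ≈ 576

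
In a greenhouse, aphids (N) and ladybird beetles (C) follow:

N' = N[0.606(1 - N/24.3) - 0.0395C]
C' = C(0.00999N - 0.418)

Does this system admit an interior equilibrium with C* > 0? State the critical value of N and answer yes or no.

Threshold N = 41.8; K < 41.8, so no, the predator goes extinct.

The predator equation gives dC/dt > 0 only when N > 0.418/0.00999 = 41.8.
Without the predator, N → K = 24.3. Since 24.3 < 41.8, the predator cannot invade.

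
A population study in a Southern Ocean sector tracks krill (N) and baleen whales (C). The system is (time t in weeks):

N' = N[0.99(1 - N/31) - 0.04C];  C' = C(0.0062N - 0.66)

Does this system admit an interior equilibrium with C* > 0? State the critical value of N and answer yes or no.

The predator equation gives dC/dt > 0 only when N > 0.66/0.0062 = 106.
Without the predator, N → K = 31. Since 31 < 106, the predator cannot invade.

Threshold N = 106; K < 106, so no, the predator goes extinct.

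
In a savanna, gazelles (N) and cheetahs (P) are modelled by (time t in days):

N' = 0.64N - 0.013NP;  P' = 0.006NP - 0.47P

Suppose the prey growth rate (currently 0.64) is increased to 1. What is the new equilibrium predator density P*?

P* ≈ 76.9

At the interior fixed point, setting dN/dt = 0 with N > 0 fixes P* = (prey growth rate)/(NP coefficient) — independent of the other coefficients.
With the change, P* = 1/0.013 = 76.9; it rises from 49.2.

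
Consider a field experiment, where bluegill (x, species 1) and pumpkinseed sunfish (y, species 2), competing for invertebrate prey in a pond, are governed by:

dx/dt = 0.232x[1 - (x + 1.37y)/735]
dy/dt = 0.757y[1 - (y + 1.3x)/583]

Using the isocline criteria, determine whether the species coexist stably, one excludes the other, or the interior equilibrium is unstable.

Compare the nullcline intercepts: K1/α12 = 735/1.37 = 536 < K2 = 583; K2/α21 = 583/1.3 = 448 < K1 = 735.
Since both are reversed, neither can invade when rare; the interior point is a saddle.

unstable coexistence (outcome depends on initial conditions)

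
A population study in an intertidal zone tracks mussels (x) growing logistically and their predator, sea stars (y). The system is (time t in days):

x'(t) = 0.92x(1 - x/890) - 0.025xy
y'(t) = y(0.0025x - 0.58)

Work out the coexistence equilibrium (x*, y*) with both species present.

From dy/dt = 0 with y > 0: 0.0025x* = 0.58, so x* = 232.
Substitute into dx/dt = 0: 0.92(1 - 232/890) = 0.025y*.
The bracket is 0.739, giving y* = 0.68/0.025 = 27.2.

x* ≈ 232, y* ≈ 27.2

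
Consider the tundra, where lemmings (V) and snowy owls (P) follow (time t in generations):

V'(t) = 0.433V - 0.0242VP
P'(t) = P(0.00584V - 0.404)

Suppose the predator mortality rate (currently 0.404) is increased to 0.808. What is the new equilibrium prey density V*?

At the interior fixed point, setting dP/dt = 0 with P > 0 fixes V* = (predator death rate)/(VP coefficient) — independent of the other coefficients.
With the change, V* = 0.808/0.00584 = 138; it rises from 69.2.

V* ≈ 138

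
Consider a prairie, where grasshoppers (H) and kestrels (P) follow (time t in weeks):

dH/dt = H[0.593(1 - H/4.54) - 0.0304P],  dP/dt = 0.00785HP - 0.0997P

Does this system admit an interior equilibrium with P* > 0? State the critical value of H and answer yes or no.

Threshold H = 12.7; K < 12.7, so no, the predator goes extinct.

The predator equation gives dP/dt > 0 only when H > 0.0997/0.00785 = 12.7.
Without the predator, H → K = 4.54. Since 4.54 < 12.7, the predator cannot invade.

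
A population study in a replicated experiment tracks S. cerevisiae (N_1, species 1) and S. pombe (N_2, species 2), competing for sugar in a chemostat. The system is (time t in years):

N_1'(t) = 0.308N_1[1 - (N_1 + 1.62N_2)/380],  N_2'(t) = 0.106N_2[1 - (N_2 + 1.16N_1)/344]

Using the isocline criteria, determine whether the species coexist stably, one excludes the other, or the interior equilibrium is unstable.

Compare the nullcline intercepts: K1/α12 = 380/1.62 = 235 < K2 = 344; K2/α21 = 344/1.16 = 297 < K1 = 380.
Since both are reversed, neither can invade when rare; the interior point is a saddle.

unstable coexistence (outcome depends on initial conditions)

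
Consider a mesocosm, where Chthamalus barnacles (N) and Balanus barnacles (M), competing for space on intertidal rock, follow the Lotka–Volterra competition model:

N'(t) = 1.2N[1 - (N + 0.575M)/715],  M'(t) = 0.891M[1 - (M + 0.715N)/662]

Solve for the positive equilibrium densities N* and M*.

N* ≈ 568, M* ≈ 256

Setting both brackets to zero gives the nullclines N + 0.575M = 715 and 0.715N + M = 662.
Substituting M = 662 - 0.715N into the first: N(1 - 0.575·0.715) = 715 - 0.575·662.
So N* = 334/0.589 = 568, and then M* = 662 - 0.715·568 = 256.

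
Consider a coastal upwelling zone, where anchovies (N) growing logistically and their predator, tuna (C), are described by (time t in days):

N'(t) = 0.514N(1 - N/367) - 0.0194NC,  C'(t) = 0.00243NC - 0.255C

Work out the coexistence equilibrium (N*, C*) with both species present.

From dC/dt = 0 with C > 0: 0.00243N* = 0.255, so N* = 105.
Substitute into dN/dt = 0: 0.514(1 - 105/367) = 0.0194C*.
The bracket is 0.714, giving C* = 0.367/0.0194 = 18.9.

N* ≈ 105, C* ≈ 18.9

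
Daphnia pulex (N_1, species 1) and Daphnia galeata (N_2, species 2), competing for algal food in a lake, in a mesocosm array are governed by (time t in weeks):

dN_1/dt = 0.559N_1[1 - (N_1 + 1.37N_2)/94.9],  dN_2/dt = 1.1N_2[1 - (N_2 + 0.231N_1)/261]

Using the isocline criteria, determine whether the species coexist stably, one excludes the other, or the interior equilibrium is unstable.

Compare the nullcline intercepts: K1/α12 = 94.9/1.37 = 69.3 < K2 = 261; K2/α21 = 261/0.231 = 1130 > K1 = 94.9.
Since the inequalities point opposite ways, species 2 can invade but species 1 cannot.

species 2 excludes species 1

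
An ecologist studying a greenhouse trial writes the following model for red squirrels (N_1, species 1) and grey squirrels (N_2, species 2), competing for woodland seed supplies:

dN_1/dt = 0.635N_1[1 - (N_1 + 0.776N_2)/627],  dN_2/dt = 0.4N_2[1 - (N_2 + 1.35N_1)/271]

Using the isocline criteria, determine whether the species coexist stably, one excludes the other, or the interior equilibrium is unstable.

species 1 excludes species 2

Compare the nullcline intercepts: K1/α12 = 627/0.776 = 808 > K2 = 271; K2/α21 = 271/1.35 = 201 < K1 = 627.
Since the inequalities point opposite ways, species 1 can invade but species 2 cannot.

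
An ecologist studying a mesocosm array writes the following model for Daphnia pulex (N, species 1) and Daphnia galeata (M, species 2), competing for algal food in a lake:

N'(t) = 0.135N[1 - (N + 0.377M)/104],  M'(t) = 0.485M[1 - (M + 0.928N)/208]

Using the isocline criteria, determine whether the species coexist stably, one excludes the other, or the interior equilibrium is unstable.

Compare the nullcline intercepts: K1/α12 = 104/0.377 = 276 > K2 = 208; K2/α21 = 208/0.928 = 224 > K1 = 104.
Since both inequalities hold, each species can invade when rare, so the interior equilibrium is stable.

stable coexistence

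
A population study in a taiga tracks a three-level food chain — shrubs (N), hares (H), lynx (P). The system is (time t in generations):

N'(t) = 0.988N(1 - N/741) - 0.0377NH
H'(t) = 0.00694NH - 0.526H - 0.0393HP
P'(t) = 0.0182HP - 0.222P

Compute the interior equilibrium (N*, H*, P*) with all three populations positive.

From dP/dt = 0: 0.0182H* = 0.222, so H* = 12.2.
From dN/dt = 0: 0.988(1 - N*/741) = 0.0377·12.2, giving N* = 741·(1 - 0.465) = 396.
From dH/dt = 0: 0.00694·396 - 0.526 = 0.0393P*, so P* = 2.22/0.0393 = 56.6.

N* ≈ 396, H* ≈ 12.2, P* ≈ 56.6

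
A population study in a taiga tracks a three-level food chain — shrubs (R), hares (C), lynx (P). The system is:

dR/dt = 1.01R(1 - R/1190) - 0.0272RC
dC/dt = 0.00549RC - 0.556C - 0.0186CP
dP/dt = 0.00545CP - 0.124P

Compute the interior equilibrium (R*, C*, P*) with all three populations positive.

From dP/dt = 0: 0.00545C* = 0.124, so C* = 22.8.
From dR/dt = 0: 1.01(1 - R*/1190) = 0.0272·22.8, giving R* = 1190·(1 - 0.613) = 461.
From dC/dt = 0: 0.00549·461 - 0.556 = 0.0186P*, so P* = 1.97/0.0186 = 106.

R* ≈ 461, C* ≈ 22.8, P* ≈ 106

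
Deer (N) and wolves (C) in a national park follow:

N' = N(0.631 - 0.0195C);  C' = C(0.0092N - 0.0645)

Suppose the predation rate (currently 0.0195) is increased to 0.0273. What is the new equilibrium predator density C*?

C* ≈ 23.1

At the interior fixed point, setting dN/dt = 0 with N > 0 fixes C* = (prey growth rate)/(NC coefficient) — independent of the other coefficients.
With the change, C* = 0.631/0.0273 = 23.1; it falls from 32.4.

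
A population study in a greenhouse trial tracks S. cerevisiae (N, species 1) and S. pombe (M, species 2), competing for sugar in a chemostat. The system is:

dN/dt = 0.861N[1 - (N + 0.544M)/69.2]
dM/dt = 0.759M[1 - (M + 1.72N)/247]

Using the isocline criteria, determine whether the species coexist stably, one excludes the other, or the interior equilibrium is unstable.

species 2 excludes species 1

Compare the nullcline intercepts: K1/α12 = 69.2/0.544 = 127 < K2 = 247; K2/α21 = 247/1.72 = 144 > K1 = 69.2.
Since the inequalities point opposite ways, species 2 can invade but species 1 cannot.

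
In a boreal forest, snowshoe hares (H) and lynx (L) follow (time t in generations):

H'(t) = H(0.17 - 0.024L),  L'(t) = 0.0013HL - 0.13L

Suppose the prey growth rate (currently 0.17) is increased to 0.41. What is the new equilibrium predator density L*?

L* ≈ 17.1

At the interior fixed point, setting dH/dt = 0 with H > 0 fixes L* = (prey growth rate)/(HL coefficient) — independent of the other coefficients.
With the change, L* = 0.41/0.024 = 17.1; it rises from 7.08.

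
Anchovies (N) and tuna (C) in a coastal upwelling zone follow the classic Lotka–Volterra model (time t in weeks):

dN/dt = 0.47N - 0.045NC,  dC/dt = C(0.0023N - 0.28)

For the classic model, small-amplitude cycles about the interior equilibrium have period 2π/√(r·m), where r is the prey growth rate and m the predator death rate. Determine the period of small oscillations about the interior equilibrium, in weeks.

T ≈ 17.3 weeks

Here r = 0.47 and m = 0.28, so r·m = 0.132.
ω = √0.132 = 0.363 per week, hence T = 2π/ω ≈ 17.3 weeks.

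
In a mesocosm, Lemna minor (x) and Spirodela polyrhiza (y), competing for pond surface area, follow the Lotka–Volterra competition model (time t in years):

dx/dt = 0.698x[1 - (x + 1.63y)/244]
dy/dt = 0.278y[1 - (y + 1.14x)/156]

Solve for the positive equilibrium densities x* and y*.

Setting both brackets to zero gives the nullclines x + 1.63y = 244 and 1.14x + y = 156.
Substituting y = 156 - 1.14x into the first: x(1 - 1.63·1.14) = 244 - 1.63·156.
So x* = -10.3/-0.858 = 12, and then y* = 156 - 1.14·12 = 142.

x* ≈ 12, y* ≈ 142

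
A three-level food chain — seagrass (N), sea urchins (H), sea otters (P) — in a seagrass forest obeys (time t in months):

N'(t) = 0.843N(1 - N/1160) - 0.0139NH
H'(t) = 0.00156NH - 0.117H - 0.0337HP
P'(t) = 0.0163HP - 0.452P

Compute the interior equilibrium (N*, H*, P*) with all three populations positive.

N* ≈ 630, H* ≈ 27.7, P* ≈ 25.7

From dP/dt = 0: 0.0163H* = 0.452, so H* = 27.7.
From dN/dt = 0: 0.843(1 - N*/1160) = 0.0139·27.7, giving N* = 1160·(1 - 0.457) = 630.
From dH/dt = 0: 0.00156·630 - 0.117 = 0.0337P*, so P* = 0.865/0.0337 = 25.7.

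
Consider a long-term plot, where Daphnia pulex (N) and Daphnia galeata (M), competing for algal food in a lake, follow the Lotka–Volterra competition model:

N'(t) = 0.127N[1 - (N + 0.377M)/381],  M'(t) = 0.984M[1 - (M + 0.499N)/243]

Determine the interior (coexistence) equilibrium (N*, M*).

Setting both brackets to zero gives the nullclines N + 0.377M = 381 and 0.499N + M = 243.
Substituting M = 243 - 0.499N into the first: N(1 - 0.377·0.499) = 381 - 0.377·243.
So N* = 289/0.812 = 356, and then M* = 243 - 0.499·356 = 65.1.

N* ≈ 356, M* ≈ 65.1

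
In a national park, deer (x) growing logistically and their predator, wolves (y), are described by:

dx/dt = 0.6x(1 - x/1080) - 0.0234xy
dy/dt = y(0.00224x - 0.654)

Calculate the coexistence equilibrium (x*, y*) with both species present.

x* ≈ 292, y* ≈ 18.7

From dy/dt = 0 with y > 0: 0.00224x* = 0.654, so x* = 292.
Substitute into dx/dt = 0: 0.6(1 - 292/1080) = 0.0234y*.
The bracket is 0.73, giving y* = 0.438/0.0234 = 18.7.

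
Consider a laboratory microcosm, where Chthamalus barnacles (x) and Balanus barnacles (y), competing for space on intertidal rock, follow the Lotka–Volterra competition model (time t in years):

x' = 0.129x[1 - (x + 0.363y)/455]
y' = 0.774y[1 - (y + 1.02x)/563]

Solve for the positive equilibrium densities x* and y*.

x* ≈ 398, y* ≈ 157

Setting both brackets to zero gives the nullclines x + 0.363y = 455 and 1.02x + y = 563.
Substituting y = 563 - 1.02x into the first: x(1 - 0.363·1.02) = 455 - 0.363·563.
So x* = 251/0.63 = 398, and then y* = 563 - 1.02·398 = 157.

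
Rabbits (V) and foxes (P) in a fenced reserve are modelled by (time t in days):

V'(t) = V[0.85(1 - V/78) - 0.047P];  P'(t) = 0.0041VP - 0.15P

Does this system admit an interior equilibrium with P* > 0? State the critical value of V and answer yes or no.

Threshold V = 36.6; K > 36.6, so yes, the predator persists.

The predator equation gives dP/dt > 0 only when V > 0.15/0.0041 = 36.6.
Without the predator, V → K = 78. Since 78 > 36.6, the predator can invade and persist.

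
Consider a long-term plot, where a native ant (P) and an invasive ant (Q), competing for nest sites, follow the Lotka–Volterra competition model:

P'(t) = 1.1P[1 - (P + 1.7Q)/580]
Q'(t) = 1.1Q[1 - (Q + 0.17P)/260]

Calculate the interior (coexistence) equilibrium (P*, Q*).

Setting both brackets to zero gives the nullclines P + 1.7Q = 580 and 0.17P + Q = 260.
Substituting Q = 260 - 0.17P into the first: P(1 - 1.7·0.17) = 580 - 1.7·260.
So P* = 138/0.711 = 194, and then Q* = 260 - 0.17·194 = 227.

P* ≈ 194, Q* ≈ 227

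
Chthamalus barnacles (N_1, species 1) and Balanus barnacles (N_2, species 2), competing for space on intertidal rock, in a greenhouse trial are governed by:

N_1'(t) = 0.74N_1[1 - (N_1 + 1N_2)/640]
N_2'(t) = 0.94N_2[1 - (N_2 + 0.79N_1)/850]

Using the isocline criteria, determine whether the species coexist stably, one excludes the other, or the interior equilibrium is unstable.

Compare the nullcline intercepts: K1/α12 = 640/1 = 640 < K2 = 850; K2/α21 = 850/0.79 = 1080 > K1 = 640.
Since the inequalities point opposite ways, species 2 can invade but species 1 cannot.

species 2 excludes species 1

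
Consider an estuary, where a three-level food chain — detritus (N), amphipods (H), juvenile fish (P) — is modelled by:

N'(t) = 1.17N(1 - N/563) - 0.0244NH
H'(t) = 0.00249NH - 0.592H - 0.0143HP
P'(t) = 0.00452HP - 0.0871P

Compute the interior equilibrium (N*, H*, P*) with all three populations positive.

From dP/dt = 0: 0.00452H* = 0.0871, so H* = 19.3.
From dN/dt = 0: 1.17(1 - N*/563) = 0.0244·19.3, giving N* = 563·(1 - 0.402) = 337.
From dH/dt = 0: 0.00249·337 - 0.592 = 0.0143P*, so P* = 0.247/0.0143 = 17.2.

N* ≈ 337, H* ≈ 19.3, P* ≈ 17.2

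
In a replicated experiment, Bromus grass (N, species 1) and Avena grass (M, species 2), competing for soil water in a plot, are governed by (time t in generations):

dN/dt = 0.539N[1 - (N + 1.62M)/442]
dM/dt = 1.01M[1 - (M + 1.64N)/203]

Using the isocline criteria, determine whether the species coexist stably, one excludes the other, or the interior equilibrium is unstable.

Compare the nullcline intercepts: K1/α12 = 442/1.62 = 273 > K2 = 203; K2/α21 = 203/1.64 = 124 < K1 = 442.
Since the inequalities point opposite ways, species 1 can invade but species 2 cannot.

species 1 excludes species 2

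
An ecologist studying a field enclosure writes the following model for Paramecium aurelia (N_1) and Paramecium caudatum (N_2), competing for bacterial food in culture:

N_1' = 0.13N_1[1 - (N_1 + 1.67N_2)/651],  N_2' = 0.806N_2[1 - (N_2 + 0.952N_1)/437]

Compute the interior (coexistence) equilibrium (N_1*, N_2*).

Setting both brackets to zero gives the nullclines N_1 + 1.67N_2 = 651 and 0.952N_1 + N_2 = 437.
Substituting N_2 = 437 - 0.952N_1 into the first: N_1(1 - 1.67·0.952) = 651 - 1.67·437.
So N_1* = -78.8/-0.59 = 134, and then N_2* = 437 - 0.952·134 = 310.

N_1* ≈ 134, N_2* ≈ 310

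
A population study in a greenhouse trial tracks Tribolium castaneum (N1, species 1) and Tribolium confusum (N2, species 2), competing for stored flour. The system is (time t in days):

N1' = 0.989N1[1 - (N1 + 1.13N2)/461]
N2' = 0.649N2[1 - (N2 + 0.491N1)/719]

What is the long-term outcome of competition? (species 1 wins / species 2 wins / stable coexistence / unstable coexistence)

Compare the nullcline intercepts: K1/α12 = 461/1.13 = 408 < K2 = 719; K2/α21 = 719/0.491 = 1460 > K1 = 461.
Since the inequalities point opposite ways, species 2 can invade but species 1 cannot.

species 2 excludes species 1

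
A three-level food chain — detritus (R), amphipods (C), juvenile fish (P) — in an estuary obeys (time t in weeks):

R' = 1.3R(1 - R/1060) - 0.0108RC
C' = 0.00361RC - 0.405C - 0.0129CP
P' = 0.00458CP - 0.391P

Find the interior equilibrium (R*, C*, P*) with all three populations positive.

R* ≈ 308, C* ≈ 85.4, P* ≈ 54.9

From dP/dt = 0: 0.00458C* = 0.391, so C* = 85.4.
From dR/dt = 0: 1.3(1 - R*/1060) = 0.0108·85.4, giving R* = 1060·(1 - 0.709) = 308.
From dC/dt = 0: 0.00361·308 - 0.405 = 0.0129P*, so P* = 0.708/0.0129 = 54.9.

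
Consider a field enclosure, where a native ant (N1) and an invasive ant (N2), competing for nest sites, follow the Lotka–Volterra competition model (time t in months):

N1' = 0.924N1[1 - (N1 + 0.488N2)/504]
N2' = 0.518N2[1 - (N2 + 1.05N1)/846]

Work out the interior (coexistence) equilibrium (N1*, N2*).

N1* ≈ 187, N2* ≈ 650

Setting both brackets to zero gives the nullclines N1 + 0.488N2 = 504 and 1.05N1 + N2 = 846.
Substituting N2 = 846 - 1.05N1 into the first: N1(1 - 0.488·1.05) = 504 - 0.488·846.
So N1* = 91.2/0.488 = 187, and then N2* = 846 - 1.05·187 = 650.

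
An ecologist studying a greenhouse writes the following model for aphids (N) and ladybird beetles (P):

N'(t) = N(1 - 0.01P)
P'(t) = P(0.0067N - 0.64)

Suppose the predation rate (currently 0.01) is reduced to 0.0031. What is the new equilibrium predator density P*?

At the interior fixed point, setting dN/dt = 0 with N > 0 fixes P* = (prey growth rate)/(NP coefficient) — independent of the other coefficients.
With the change, P* = 1/0.0031 = 323; it rises from 100.

P* ≈ 323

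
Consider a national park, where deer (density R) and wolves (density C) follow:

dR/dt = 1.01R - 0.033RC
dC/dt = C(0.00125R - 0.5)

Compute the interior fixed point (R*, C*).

R* ≈ 400, C* ≈ 30.6

Set dC/dt = 0 with C > 0: 0.00125R - 0.5 = 0, so R* = 0.5/0.00125 = 400.
Set dR/dt = 0 with R > 0: 1.01 - 0.033C = 0, so C* = 1.01/0.033 = 30.6.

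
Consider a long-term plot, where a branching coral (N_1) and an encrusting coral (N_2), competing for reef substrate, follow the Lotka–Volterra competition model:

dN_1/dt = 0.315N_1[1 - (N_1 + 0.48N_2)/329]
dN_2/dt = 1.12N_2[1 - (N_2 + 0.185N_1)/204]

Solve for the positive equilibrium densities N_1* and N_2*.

N_1* ≈ 254, N_2* ≈ 157

Setting both brackets to zero gives the nullclines N_1 + 0.48N_2 = 329 and 0.185N_1 + N_2 = 204.
Substituting N_2 = 204 - 0.185N_1 into the first: N_1(1 - 0.48·0.185) = 329 - 0.48·204.
So N_1* = 231/0.911 = 254, and then N_2* = 204 - 0.185·254 = 157.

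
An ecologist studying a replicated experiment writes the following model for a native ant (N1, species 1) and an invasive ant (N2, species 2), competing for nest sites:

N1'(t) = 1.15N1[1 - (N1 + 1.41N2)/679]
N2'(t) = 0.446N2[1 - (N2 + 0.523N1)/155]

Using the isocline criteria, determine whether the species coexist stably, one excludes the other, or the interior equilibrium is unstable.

species 1 excludes species 2

Compare the nullcline intercepts: K1/α12 = 679/1.41 = 482 > K2 = 155; K2/α21 = 155/0.523 = 296 < K1 = 679.
Since the inequalities point opposite ways, species 1 can invade but species 2 cannot.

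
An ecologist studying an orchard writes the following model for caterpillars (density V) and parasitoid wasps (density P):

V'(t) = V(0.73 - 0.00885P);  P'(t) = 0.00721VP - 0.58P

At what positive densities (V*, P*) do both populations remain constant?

V* ≈ 80.4, P* ≈ 82.5

Set dP/dt = 0 with P > 0: 0.00721V - 0.58 = 0, so V* = 0.58/0.00721 = 80.4.
Set dV/dt = 0 with V > 0: 0.73 - 0.00885P = 0, so P* = 0.73/0.00885 = 82.5.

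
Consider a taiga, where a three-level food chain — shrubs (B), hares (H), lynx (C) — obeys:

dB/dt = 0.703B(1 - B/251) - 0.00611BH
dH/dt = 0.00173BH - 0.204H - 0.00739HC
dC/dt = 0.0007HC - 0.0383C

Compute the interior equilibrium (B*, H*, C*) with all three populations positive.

B* ≈ 132, H* ≈ 54.7, C* ≈ 3.21

From dC/dt = 0: 0.0007H* = 0.0383, so H* = 54.7.
From dB/dt = 0: 0.703(1 - B*/251) = 0.00611·54.7, giving B* = 251·(1 - 0.476) = 132.
From dH/dt = 0: 0.00173·132 - 0.204 = 0.00739C*, so C* = 0.0237/0.00739 = 3.21.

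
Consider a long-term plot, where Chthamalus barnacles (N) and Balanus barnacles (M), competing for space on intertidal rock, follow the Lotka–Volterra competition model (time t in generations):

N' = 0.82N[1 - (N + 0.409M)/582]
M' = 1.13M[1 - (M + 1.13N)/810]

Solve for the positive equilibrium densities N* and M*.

N* ≈ 466, M* ≈ 283

Setting both brackets to zero gives the nullclines N + 0.409M = 582 and 1.13N + M = 810.
Substituting M = 810 - 1.13N into the first: N(1 - 0.409·1.13) = 582 - 0.409·810.
So N* = 251/0.538 = 466, and then M* = 810 - 1.13·466 = 283.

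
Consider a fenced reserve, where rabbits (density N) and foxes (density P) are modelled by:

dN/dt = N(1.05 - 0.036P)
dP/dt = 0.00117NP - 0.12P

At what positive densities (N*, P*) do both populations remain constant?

N* ≈ 103, P* ≈ 29.2

Set dP/dt = 0 with P > 0: 0.00117N - 0.12 = 0, so N* = 0.12/0.00117 = 103.
Set dN/dt = 0 with N > 0: 1.05 - 0.036P = 0, so P* = 1.05/0.036 = 29.2.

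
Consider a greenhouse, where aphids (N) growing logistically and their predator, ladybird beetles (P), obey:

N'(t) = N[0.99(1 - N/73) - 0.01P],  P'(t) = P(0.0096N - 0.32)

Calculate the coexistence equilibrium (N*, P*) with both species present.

N* ≈ 33.3, P* ≈ 53.8

From dP/dt = 0 with P > 0: 0.0096N* = 0.32, so N* = 33.3.
Substitute into dN/dt = 0: 0.99(1 - 33.3/73) = 0.01P*.
The bracket is 0.543, giving P* = 0.538/0.01 = 53.8.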